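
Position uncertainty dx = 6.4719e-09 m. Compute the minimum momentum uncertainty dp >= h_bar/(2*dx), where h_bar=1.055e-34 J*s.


dp = h_bar / (2 * dx)
= 1.055e-34 / (2 * 6.4719e-09)
= 1.055e-34 / 1.2944e-08
= 8.1506e-27 kg*m/s

8.1506e-27


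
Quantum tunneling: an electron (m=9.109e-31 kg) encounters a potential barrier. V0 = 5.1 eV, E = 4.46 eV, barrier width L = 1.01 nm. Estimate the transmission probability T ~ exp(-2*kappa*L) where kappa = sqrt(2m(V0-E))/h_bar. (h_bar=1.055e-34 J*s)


V0 - E = 0.64 eV = 1.0253e-19 J
kappa = sqrt(2 * m * (V0-E)) / h_bar
= sqrt(2 * 9.109e-31 * 1.0253e-19) / 1.055e-34
= 4.0966e+09 /m
2*kappa*L = 2 * 4.0966e+09 * 1.01e-9
= 8.275
T = exp(-8.275) = 2.547959e-04

2.547959e-04


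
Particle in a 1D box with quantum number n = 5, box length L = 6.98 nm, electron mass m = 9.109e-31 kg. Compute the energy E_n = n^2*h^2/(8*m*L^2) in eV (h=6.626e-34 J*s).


E = n^2 * h^2 / (8 * m * L^2)
= 5^2 * (6.626e-34)^2 / (8 * 9.109e-31 * (6.98e-9)^2)
= 25 * 4.3904e-67 / (8 * 9.109e-31 * 4.8720e-17)
= 3.0915e-20 J
= 0.193 eV

0.193


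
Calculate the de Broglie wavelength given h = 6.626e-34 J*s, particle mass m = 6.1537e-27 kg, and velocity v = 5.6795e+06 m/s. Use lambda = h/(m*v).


lambda = h / (m * v)
= 6.626e-34 / (6.1537e-27 * 5.6795e+06)
= 6.626e-34 / 3.4950e-20
= 1.8959e-14 m

1.8959e-14


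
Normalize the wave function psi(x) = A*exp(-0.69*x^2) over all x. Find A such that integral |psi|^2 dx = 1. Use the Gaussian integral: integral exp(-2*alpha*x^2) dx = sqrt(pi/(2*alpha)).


integral |psi|^2 dx = A^2 * sqrt(pi/(2*alpha)) = 1
A^2 = sqrt(2*alpha/pi)
= sqrt(2 * 0.69 / pi)
= 0.662773
A = sqrt(0.662773)
= 0.8141

0.8141


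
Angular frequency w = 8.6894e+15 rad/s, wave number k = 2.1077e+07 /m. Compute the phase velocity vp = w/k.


vp = w / k
= 8.6894e+15 / 2.1077e+07
= 4.1227e+08 m/s

4.1227e+08


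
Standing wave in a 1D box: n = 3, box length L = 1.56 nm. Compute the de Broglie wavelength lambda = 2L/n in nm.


lambda = 2L / n
= 2 * 1.56 / 3
= 3.12 / 3
= 1.04 nm

1.04


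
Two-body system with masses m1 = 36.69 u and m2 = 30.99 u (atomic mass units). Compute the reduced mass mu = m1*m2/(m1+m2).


mu = m1 * m2 / (m1 + m2)
= 36.69 * 30.99 / (36.69 + 30.99)
= 1137.0231 / 67.68
= 16.8 u

16.8


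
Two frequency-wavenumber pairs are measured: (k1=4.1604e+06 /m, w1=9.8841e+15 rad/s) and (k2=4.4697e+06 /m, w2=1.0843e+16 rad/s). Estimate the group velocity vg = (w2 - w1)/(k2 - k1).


vg = (w2 - w1) / (k2 - k1)
= (1.0843e+16 - 9.8841e+15) / (4.4697e+06 - 4.1604e+06)
= 9.5890e+14 / 3.0930e+05
= 3.1002e+09 m/s

3.1002e+09


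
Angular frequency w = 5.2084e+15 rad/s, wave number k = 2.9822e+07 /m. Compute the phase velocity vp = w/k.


vp = w / k
= 5.2084e+15 / 2.9822e+07
= 1.7465e+08 m/s

1.7465e+08


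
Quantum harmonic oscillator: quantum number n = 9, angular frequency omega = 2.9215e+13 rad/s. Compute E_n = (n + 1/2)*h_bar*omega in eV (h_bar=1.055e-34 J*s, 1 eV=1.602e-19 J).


E = (n + 1/2) * h_bar * omega
= (9 + 0.5) * 1.055e-34 * 2.9215e+13
= 9.5 * 3.0822e-21
= 2.9281e-20 J
= 0.1828 eV

0.1828


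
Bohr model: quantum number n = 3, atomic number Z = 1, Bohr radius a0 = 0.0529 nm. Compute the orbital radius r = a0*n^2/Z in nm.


r = a0 * n^2 / Z
= 0.0529 * 3^2 / 1
= 0.0529 * 9 / 1
= 0.4761 nm

0.4761


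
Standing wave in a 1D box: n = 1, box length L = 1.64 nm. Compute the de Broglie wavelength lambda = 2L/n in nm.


lambda = 2L / n
= 2 * 1.64 / 1
= 3.28 / 1
= 3.28 nm

3.28


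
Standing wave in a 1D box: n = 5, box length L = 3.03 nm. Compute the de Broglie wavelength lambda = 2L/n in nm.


lambda = 2L / n
= 2 * 3.03 / 5
= 6.06 / 5
= 1.212 nm

1.212


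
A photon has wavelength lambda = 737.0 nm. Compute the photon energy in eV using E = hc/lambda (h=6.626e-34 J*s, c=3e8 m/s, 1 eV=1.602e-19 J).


E = hc / lambda
= (6.626e-34)(3e8) / (737.0e-9)
= 1.9878e-25 / 7.3700e-07
= 2.6972e-19 J
Converting to eV: 2.6972e-19 / 1.602e-19
= 1.6836 eV

1.6836


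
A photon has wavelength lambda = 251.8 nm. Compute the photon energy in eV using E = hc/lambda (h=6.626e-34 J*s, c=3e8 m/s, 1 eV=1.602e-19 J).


E = hc / lambda
= (6.626e-34)(3e8) / (251.8e-9)
= 1.9878e-25 / 2.5180e-07
= 7.8944e-19 J
Converting to eV: 7.8944e-19 / 1.602e-19
= 4.9278 eV

4.9278


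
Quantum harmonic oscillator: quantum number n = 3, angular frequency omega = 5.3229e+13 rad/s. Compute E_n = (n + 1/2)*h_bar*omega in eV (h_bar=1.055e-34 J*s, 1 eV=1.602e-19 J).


E = (n + 1/2) * h_bar * omega
= (3 + 0.5) * 1.055e-34 * 5.3229e+13
= 3.5 * 5.6157e-21
= 1.9655e-20 J
= 0.1227 eV

0.1227


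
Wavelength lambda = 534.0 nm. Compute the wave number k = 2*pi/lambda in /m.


k = 2 * pi / lambda
= 6.2832 / (534.0e-9)
= 6.2832 / 5.3400e-07
= 1.1766e+07 /m

1.1766e+07


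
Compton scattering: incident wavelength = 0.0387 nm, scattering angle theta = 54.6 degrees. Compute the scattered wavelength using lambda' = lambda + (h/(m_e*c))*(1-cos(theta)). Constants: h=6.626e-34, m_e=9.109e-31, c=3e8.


Compton wavelength: h/(m_e*c) = 2.4247e-12 m
d_lambda = 2.4247e-12 * (1 - cos(54.6 deg))
= 2.4247e-12 * 0.420719
= 1.0201e-12 m = 0.00102 nm
lambda' = 0.0387 + 0.00102
= 0.03972 nm

0.03972


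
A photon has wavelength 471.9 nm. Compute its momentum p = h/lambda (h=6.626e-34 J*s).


p = h / lambda
= 6.626e-34 / (471.9e-9)
= 6.626e-34 / 4.7190e-07
= 1.4041e-27 kg*m/s

1.4041e-27


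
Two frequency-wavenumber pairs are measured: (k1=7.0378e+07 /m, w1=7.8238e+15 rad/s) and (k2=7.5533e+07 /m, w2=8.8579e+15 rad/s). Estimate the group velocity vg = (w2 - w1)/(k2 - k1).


vg = (w2 - w1) / (k2 - k1)
= (8.8579e+15 - 7.8238e+15) / (7.5533e+07 - 7.0378e+07)
= 1.0341e+15 / 5.1550e+06
= 2.0060e+08 m/s

2.0060e+08


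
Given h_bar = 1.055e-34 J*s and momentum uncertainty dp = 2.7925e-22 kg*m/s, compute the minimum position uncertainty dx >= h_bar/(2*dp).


dx = h_bar / (2 * dp)
= 1.055e-34 / (2 * 2.7925e-22)
= 1.055e-34 / 5.5850e-22
= 1.8890e-13 m

1.8890e-13


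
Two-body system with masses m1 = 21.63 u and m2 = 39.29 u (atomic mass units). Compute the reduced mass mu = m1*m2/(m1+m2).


mu = m1 * m2 / (m1 + m2)
= 21.63 * 39.29 / (21.63 + 39.29)
= 849.8427 / 60.92
= 13.9501 u

13.9501


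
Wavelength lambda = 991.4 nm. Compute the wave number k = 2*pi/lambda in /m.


k = 2 * pi / lambda
= 6.2832 / (991.4e-9)
= 6.2832 / 9.9140e-07
= 6.3377e+06 /m

6.3377e+06


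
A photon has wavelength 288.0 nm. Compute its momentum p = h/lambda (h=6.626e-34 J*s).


p = h / lambda
= 6.626e-34 / (288.0e-9)
= 6.626e-34 / 2.8800e-07
= 2.3007e-27 kg*m/s

2.3007e-27


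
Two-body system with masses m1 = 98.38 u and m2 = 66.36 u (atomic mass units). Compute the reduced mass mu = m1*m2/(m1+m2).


mu = m1 * m2 / (m1 + m2)
= 98.38 * 66.36 / (98.38 + 66.36)
= 6528.4968 / 164.74
= 39.6291 u

39.6291


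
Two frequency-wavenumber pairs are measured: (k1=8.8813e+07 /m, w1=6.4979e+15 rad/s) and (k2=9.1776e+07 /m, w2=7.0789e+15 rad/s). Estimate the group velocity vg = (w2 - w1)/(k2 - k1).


vg = (w2 - w1) / (k2 - k1)
= (7.0789e+15 - 6.4979e+15) / (9.1776e+07 - 8.8813e+07)
= 5.8100e+14 / 2.9630e+06
= 1.9609e+08 m/s

1.9609e+08


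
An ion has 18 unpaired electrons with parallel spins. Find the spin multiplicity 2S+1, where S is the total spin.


Total spin S = N * (1/2) = 18 * 0.5 = 9.0
Spin multiplicity = 2S + 1
= 2 * 9.0 + 1
= 19

19


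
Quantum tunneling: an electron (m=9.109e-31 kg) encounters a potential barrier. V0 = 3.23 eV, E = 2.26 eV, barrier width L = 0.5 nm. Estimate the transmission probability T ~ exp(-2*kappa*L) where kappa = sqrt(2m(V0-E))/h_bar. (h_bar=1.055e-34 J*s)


V0 - E = 0.97 eV = 1.5539e-19 J
kappa = sqrt(2 * m * (V0-E)) / h_bar
= sqrt(2 * 9.109e-31 * 1.5539e-19) / 1.055e-34
= 5.0433e+09 /m
2*kappa*L = 2 * 5.0433e+09 * 0.5e-9
= 5.0433
T = exp(-5.0433) = 6.452404e-03

6.452404e-03


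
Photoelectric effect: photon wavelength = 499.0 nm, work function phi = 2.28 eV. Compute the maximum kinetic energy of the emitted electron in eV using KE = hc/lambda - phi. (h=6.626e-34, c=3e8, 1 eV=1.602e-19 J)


E_photon = hc / lambda
= (6.626e-34)(3e8) / (499.0e-9)
= 3.9836e-19 J
= 2.4866 eV
KE = E_photon - phi
= 2.4866 - 2.28
= 0.2066 eV

0.2066


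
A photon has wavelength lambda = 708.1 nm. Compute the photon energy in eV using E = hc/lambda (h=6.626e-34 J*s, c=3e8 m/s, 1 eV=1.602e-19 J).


E = hc / lambda
= (6.626e-34)(3e8) / (708.1e-9)
= 1.9878e-25 / 7.0810e-07
= 2.8072e-19 J
Converting to eV: 2.8072e-19 / 1.602e-19
= 1.7523 eV

1.7523


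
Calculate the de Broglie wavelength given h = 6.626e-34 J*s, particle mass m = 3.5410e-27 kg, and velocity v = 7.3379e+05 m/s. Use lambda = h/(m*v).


lambda = h / (m * v)
= 6.626e-34 / (3.5410e-27 * 7.3379e+05)
= 6.626e-34 / 2.5984e-21
= 2.5501e-13 m

2.5501e-13


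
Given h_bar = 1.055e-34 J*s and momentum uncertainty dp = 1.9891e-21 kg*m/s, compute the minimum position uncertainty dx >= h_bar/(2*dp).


dx = h_bar / (2 * dp)
= 1.055e-34 / (2 * 1.9891e-21)
= 1.055e-34 / 3.9782e-21
= 2.6520e-14 m

2.6520e-14


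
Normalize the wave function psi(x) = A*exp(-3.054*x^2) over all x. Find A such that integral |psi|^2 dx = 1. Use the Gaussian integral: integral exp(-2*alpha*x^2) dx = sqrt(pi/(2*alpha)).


integral |psi|^2 dx = A^2 * sqrt(pi/(2*alpha)) = 1
A^2 = sqrt(2*alpha/pi)
= sqrt(2 * 3.054 / pi)
= 1.394359
A = sqrt(1.394359)
= 1.1808

1.1808


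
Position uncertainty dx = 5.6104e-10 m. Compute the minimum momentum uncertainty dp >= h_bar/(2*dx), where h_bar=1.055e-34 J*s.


dp = h_bar / (2 * dx)
= 1.055e-34 / (2 * 5.6104e-10)
= 1.055e-34 / 1.1221e-09
= 9.4022e-26 kg*m/s

9.4022e-26


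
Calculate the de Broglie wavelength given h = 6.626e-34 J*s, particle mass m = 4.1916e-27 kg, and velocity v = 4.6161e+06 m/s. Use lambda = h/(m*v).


lambda = h / (m * v)
= 6.626e-34 / (4.1916e-27 * 4.6161e+06)
= 6.626e-34 / 1.9349e-20
= 3.4245e-14 m

3.4245e-14


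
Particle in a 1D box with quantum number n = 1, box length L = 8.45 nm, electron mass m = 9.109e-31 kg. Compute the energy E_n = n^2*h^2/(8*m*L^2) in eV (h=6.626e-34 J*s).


E = n^2 * h^2 / (8 * m * L^2)
= 1^2 * (6.626e-34)^2 / (8 * 9.109e-31 * (8.45e-9)^2)
= 1 * 4.3904e-67 / (8 * 9.109e-31 * 7.1402e-17)
= 8.4378e-22 J
= 0.0053 eV

0.0053


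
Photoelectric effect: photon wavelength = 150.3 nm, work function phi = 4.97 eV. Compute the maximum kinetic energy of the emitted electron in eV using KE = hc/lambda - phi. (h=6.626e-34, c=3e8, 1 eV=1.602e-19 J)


E_photon = hc / lambda
= (6.626e-34)(3e8) / (150.3e-9)
= 1.3226e-18 J
= 8.2556 eV
KE = E_photon - phi
= 8.2556 - 4.97
= 3.2856 eV

3.2856


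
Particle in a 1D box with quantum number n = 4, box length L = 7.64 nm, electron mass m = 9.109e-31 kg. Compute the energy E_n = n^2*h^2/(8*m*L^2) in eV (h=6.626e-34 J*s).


E = n^2 * h^2 / (8 * m * L^2)
= 4^2 * (6.626e-34)^2 / (8 * 9.109e-31 * (7.64e-9)^2)
= 16 * 4.3904e-67 / (8 * 9.109e-31 * 5.8370e-17)
= 1.6515e-20 J
= 0.1031 eV

0.1031


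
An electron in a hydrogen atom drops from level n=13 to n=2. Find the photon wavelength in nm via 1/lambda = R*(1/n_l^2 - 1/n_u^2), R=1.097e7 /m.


1/lambda = R * (1/n_l^2 - 1/n_u^2)
= 1.097e7 * (1/2^2 - 1/13^2)
= 1.097e7 * (0.25 - 0.005917)
= 1.097e7 * 0.244083
= 2.6776e+06 /m
lambda = 1 / 2.6776e+06 = 373.4703 nm

373.4703


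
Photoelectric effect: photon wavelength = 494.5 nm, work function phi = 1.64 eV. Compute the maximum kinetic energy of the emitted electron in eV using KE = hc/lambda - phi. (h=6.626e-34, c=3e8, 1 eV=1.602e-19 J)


E_photon = hc / lambda
= (6.626e-34)(3e8) / (494.5e-9)
= 4.0198e-19 J
= 2.5092 eV
KE = E_photon - phi
= 2.5092 - 1.64
= 0.8692 eV

0.8692


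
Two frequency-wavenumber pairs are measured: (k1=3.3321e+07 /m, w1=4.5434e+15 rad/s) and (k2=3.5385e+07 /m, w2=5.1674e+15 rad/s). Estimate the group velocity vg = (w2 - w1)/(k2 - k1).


vg = (w2 - w1) / (k2 - k1)
= (5.1674e+15 - 4.5434e+15) / (3.5385e+07 - 3.3321e+07)
= 6.2400e+14 / 2.0640e+06
= 3.0233e+08 m/s

3.0233e+08


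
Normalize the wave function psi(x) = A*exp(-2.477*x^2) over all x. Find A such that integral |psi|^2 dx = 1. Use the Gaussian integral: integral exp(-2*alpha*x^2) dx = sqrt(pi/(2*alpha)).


integral |psi|^2 dx = A^2 * sqrt(pi/(2*alpha)) = 1
A^2 = sqrt(2*alpha/pi)
= sqrt(2 * 2.477 / pi)
= 1.25575
A = sqrt(1.25575)
= 1.1206

1.1206


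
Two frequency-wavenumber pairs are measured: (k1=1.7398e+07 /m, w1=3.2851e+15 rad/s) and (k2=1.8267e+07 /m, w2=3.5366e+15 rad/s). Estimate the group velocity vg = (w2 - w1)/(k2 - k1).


vg = (w2 - w1) / (k2 - k1)
= (3.5366e+15 - 3.2851e+15) / (1.8267e+07 - 1.7398e+07)
= 2.5150e+14 / 8.6900e+05
= 2.8941e+08 m/s

2.8941e+08


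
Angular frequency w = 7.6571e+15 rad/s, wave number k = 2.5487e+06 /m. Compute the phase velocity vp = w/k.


vp = w / k
= 7.6571e+15 / 2.5487e+06
= 3.0043e+09 m/s

3.0043e+09


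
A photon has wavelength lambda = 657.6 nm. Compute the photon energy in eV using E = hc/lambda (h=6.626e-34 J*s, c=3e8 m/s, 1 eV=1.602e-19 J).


E = hc / lambda
= (6.626e-34)(3e8) / (657.6e-9)
= 1.9878e-25 / 6.5760e-07
= 3.0228e-19 J
Converting to eV: 3.0228e-19 / 1.602e-19
= 1.8869 eV

1.8869


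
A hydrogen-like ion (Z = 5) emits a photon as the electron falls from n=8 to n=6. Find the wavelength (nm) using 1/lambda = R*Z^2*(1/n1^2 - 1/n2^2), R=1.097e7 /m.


1/lambda = R * Z^2 * (1/n1^2 - 1/n2^2)
= 1.097e7 * 5^2 * (1/6^2 - 1/8^2)
= 1.097e7 * 25 * (0.027778 - 0.015625)
= 3.3329e+06 /m
lambda = 1 / 3.3329e+06
= 300.0391 nm

300.0391


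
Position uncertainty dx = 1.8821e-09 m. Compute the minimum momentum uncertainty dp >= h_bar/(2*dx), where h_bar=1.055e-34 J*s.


dp = h_bar / (2 * dx)
= 1.055e-34 / (2 * 1.8821e-09)
= 1.055e-34 / 3.7642e-09
= 2.8027e-26 kg*m/s

2.8027e-26


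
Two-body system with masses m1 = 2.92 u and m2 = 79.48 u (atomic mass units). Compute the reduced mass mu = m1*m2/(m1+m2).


mu = m1 * m2 / (m1 + m2)
= 2.92 * 79.48 / (2.92 + 79.48)
= 232.0816 / 82.4
= 2.8165 u

2.8165


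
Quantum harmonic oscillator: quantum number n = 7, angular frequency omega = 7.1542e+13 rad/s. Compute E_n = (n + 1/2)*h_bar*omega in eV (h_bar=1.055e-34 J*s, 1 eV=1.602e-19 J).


E = (n + 1/2) * h_bar * omega
= (7 + 0.5) * 1.055e-34 * 7.1542e+13
= 7.5 * 7.5477e-21
= 5.6608e-20 J
= 0.3534 eV

0.3534


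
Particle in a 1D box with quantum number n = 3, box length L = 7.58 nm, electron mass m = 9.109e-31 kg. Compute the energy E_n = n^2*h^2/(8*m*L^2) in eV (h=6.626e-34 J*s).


E = n^2 * h^2 / (8 * m * L^2)
= 3^2 * (6.626e-34)^2 / (8 * 9.109e-31 * (7.58e-9)^2)
= 9 * 4.3904e-67 / (8 * 9.109e-31 * 5.7456e-17)
= 9.4373e-21 J
= 0.0589 eV

0.0589


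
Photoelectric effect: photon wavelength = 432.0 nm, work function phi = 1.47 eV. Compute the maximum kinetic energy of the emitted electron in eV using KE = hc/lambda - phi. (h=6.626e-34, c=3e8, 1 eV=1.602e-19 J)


E_photon = hc / lambda
= (6.626e-34)(3e8) / (432.0e-9)
= 4.6014e-19 J
= 2.8723 eV
KE = E_photon - phi
= 2.8723 - 1.47
= 1.4023 eV

1.4023


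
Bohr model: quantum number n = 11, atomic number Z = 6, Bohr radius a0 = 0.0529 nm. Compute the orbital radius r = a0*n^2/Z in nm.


r = a0 * n^2 / Z
= 0.0529 * 11^2 / 6
= 0.0529 * 121 / 6
= 1.0668 nm

1.0668


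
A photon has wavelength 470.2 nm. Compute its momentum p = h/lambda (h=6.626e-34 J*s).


p = h / lambda
= 6.626e-34 / (470.2e-9)
= 6.626e-34 / 4.7020e-07
= 1.4092e-27 kg*m/s

1.4092e-27


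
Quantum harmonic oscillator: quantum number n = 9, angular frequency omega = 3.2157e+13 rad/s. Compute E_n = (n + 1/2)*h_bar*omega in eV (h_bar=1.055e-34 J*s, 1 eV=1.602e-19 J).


E = (n + 1/2) * h_bar * omega
= (9 + 0.5) * 1.055e-34 * 3.2157e+13
= 9.5 * 3.3926e-21
= 3.2229e-20 J
= 0.2012 eV

0.2012


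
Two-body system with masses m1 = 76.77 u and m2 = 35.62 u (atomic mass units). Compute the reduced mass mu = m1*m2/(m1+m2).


mu = m1 * m2 / (m1 + m2)
= 76.77 * 35.62 / (76.77 + 35.62)
= 2734.5474 / 112.39
= 24.3309 u

24.3309


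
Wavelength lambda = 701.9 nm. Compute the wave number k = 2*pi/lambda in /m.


k = 2 * pi / lambda
= 6.2832 / (701.9e-9)
= 6.2832 / 7.0190e-07
= 8.9517e+06 /m

8.9517e+06


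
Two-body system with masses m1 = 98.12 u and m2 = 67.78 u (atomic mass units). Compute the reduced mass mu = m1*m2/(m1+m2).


mu = m1 * m2 / (m1 + m2)
= 98.12 * 67.78 / (98.12 + 67.78)
= 6650.5736 / 165.9
= 40.0878 u

40.0878


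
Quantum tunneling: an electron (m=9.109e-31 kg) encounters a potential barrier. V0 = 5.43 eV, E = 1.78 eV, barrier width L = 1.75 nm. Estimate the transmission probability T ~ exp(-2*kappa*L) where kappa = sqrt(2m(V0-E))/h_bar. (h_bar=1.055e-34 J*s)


V0 - E = 3.65 eV = 5.8473e-19 J
kappa = sqrt(2 * m * (V0-E)) / h_bar
= sqrt(2 * 9.109e-31 * 5.8473e-19) / 1.055e-34
= 9.7831e+09 /m
2*kappa*L = 2 * 9.7831e+09 * 1.75e-9
= 34.2408
T = exp(-34.2408) = 1.347160e-15

1.347160e-15


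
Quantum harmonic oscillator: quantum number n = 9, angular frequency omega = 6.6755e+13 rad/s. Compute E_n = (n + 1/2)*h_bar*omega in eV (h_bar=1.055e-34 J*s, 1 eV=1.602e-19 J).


E = (n + 1/2) * h_bar * omega
= (9 + 0.5) * 1.055e-34 * 6.6755e+13
= 9.5 * 7.0427e-21
= 6.6905e-20 J
= 0.4176 eV

0.4176


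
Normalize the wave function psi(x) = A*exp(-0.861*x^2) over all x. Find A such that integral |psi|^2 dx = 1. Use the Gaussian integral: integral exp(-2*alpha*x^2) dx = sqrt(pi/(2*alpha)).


integral |psi|^2 dx = A^2 * sqrt(pi/(2*alpha)) = 1
A^2 = sqrt(2*alpha/pi)
= sqrt(2 * 0.861 / pi)
= 0.740358
A = sqrt(0.740358)
= 0.8604

0.8604


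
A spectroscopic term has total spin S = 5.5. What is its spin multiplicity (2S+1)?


Spin multiplicity = 2S + 1
= 2 * 5.5 + 1
= 11.0 + 1
= 12

12


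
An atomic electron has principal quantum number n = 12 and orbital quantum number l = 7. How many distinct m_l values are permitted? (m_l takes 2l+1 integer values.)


m_l ranges from -l to +l in integer steps
So m_l goes from -7 to +7
Count = 2l + 1 = 2*7 + 1
= 15

15


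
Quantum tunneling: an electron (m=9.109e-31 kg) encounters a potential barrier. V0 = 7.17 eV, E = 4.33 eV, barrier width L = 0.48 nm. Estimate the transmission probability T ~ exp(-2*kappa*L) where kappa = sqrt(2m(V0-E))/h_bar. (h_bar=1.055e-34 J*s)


V0 - E = 2.84 eV = 4.5497e-19 J
kappa = sqrt(2 * m * (V0-E)) / h_bar
= sqrt(2 * 9.109e-31 * 4.5497e-19) / 1.055e-34
= 8.6296e+09 /m
2*kappa*L = 2 * 8.6296e+09 * 0.48e-9
= 8.2844
T = exp(-8.2844) = 2.524314e-04

2.524314e-04


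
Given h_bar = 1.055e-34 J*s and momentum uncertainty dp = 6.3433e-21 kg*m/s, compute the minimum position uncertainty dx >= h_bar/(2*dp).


dx = h_bar / (2 * dp)
= 1.055e-34 / (2 * 6.3433e-21)
= 1.055e-34 / 1.2687e-20
= 8.3159e-15 m

8.3159e-15


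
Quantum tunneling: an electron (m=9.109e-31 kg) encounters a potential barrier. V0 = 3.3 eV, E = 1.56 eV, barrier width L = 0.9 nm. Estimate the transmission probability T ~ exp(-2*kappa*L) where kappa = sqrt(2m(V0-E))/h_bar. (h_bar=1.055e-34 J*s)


V0 - E = 1.74 eV = 2.7875e-19 J
kappa = sqrt(2 * m * (V0-E)) / h_bar
= sqrt(2 * 9.109e-31 * 2.7875e-19) / 1.055e-34
= 6.7547e+09 /m
2*kappa*L = 2 * 6.7547e+09 * 0.9e-9
= 12.1584
T = exp(-12.1584) = 5.244159e-06

5.244159e-06


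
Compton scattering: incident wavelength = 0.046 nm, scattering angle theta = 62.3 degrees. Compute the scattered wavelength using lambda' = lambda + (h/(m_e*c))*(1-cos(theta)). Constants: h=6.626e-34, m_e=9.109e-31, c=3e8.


Compton wavelength: h/(m_e*c) = 2.4247e-12 m
d_lambda = 2.4247e-12 * (1 - cos(62.3 deg))
= 2.4247e-12 * 0.535158
= 1.2976e-12 m = 0.001298 nm
lambda' = 0.046 + 0.001298
= 0.047298 nm

0.047298


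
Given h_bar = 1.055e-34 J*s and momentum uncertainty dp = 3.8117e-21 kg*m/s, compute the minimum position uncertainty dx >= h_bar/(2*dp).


dx = h_bar / (2 * dp)
= 1.055e-34 / (2 * 3.8117e-21)
= 1.055e-34 / 7.6234e-21
= 1.3839e-14 m

1.3839e-14


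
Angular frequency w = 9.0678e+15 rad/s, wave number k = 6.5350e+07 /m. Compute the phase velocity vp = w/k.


vp = w / k
= 9.0678e+15 / 6.5350e+07
= 1.3876e+08 m/s

1.3876e+08


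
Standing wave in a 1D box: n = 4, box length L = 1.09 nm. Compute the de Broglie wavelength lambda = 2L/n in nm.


lambda = 2L / n
= 2 * 1.09 / 4
= 2.18 / 4
= 0.545 nm

0.545


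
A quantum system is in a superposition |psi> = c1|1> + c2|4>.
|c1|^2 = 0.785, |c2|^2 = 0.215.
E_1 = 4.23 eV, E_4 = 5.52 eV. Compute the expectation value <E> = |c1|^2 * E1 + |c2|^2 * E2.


<E> = |c1|^2 * E1 + |c2|^2 * E2
= 0.785 * 4.23 + 0.215 * 5.52
= 3.3206 + 1.1868
= 4.5074 eV

4.5074


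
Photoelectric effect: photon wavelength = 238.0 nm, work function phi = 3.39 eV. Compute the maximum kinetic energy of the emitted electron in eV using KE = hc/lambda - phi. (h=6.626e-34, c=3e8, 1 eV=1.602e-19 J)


E_photon = hc / lambda
= (6.626e-34)(3e8) / (238.0e-9)
= 8.3521e-19 J
= 5.2135 eV
KE = E_photon - phi
= 5.2135 - 3.39
= 1.8235 eV

1.8235


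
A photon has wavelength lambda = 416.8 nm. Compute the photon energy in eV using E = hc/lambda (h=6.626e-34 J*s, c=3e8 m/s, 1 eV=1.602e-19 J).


E = hc / lambda
= (6.626e-34)(3e8) / (416.8e-9)
= 1.9878e-25 / 4.1680e-07
= 4.7692e-19 J
Converting to eV: 4.7692e-19 / 1.602e-19
= 2.977 eV

2.977


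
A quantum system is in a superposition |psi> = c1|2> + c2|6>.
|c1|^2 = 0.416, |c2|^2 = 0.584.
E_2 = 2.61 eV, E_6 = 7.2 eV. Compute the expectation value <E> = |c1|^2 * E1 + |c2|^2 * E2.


<E> = |c1|^2 * E1 + |c2|^2 * E2
= 0.416 * 2.61 + 0.584 * 7.2
= 1.0858 + 4.2048
= 5.2906 eV

5.2906


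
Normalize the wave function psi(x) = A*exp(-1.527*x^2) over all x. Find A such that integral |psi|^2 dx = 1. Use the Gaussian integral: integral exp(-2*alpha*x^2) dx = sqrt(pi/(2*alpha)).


integral |psi|^2 dx = A^2 * sqrt(pi/(2*alpha)) = 1
A^2 = sqrt(2*alpha/pi)
= sqrt(2 * 1.527 / pi)
= 0.985961
A = sqrt(0.985961)
= 0.993

0.993


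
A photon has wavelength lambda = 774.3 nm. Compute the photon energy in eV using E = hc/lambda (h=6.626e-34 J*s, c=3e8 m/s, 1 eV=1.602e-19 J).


E = hc / lambda
= (6.626e-34)(3e8) / (774.3e-9)
= 1.9878e-25 / 7.7430e-07
= 2.5672e-19 J
Converting to eV: 2.5672e-19 / 1.602e-19
= 1.6025 eV

1.6025


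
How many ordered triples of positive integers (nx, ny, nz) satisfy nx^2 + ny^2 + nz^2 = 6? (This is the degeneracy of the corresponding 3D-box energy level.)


Enumerate all (nx, ny, nz) with nx^2 + ny^2 + nz^2 = 6:
(1,1,2)
(1,2,1)
(2,1,1)
Total degeneracy = 3

3


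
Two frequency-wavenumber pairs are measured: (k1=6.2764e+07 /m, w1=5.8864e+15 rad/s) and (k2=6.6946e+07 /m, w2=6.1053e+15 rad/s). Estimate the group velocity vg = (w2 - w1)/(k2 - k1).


vg = (w2 - w1) / (k2 - k1)
= (6.1053e+15 - 5.8864e+15) / (6.6946e+07 - 6.2764e+07)
= 2.1890e+14 / 4.1820e+06
= 5.2343e+07 m/s

5.2343e+07


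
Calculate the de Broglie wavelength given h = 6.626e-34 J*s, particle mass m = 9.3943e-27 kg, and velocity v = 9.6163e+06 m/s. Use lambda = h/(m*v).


lambda = h / (m * v)
= 6.626e-34 / (9.3943e-27 * 9.6163e+06)
= 6.626e-34 / 9.0338e-20
= 7.3346e-15 m

7.3346e-15


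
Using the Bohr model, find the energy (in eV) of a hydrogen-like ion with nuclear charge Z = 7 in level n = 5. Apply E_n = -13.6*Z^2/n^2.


E_n = -13.6 * Z^2 / n^2
= -13.6 * 7^2 / 5^2
= -13.6 * 49 / 25
= -26.656 eV

-26.656


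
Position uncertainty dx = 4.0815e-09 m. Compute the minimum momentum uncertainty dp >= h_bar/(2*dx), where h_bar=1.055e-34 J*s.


dp = h_bar / (2 * dx)
= 1.055e-34 / (2 * 4.0815e-09)
= 1.055e-34 / 8.1630e-09
= 1.2924e-26 kg*m/s

1.2924e-26


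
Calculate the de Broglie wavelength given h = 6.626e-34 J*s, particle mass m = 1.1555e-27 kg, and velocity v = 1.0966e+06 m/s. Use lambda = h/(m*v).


lambda = h / (m * v)
= 6.626e-34 / (1.1555e-27 * 1.0966e+06)
= 6.626e-34 / 1.2671e-21
= 5.2292e-13 m

5.2292e-13


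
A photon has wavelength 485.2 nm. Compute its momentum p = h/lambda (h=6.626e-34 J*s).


p = h / lambda
= 6.626e-34 / (485.2e-9)
= 6.626e-34 / 4.8520e-07
= 1.3656e-27 kg*m/s

1.3656e-27


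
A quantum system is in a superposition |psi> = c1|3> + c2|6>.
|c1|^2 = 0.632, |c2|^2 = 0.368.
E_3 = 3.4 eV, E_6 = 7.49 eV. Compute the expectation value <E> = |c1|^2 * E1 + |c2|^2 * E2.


<E> = |c1|^2 * E1 + |c2|^2 * E2
= 0.632 * 3.4 + 0.368 * 7.49
= 2.1488 + 2.7563
= 4.9051 eV

4.9051


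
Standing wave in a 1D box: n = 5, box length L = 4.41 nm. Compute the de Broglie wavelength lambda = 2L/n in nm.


lambda = 2L / n
= 2 * 4.41 / 5
= 8.82 / 5
= 1.764 nm

1.764


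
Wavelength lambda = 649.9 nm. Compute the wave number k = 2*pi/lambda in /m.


k = 2 * pi / lambda
= 6.2832 / (649.9e-9)
= 6.2832 / 6.4990e-07
= 9.6679e+06 /m

9.6679e+06


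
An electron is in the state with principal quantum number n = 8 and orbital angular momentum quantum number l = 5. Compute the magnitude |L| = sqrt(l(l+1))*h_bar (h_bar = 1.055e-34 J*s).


L = sqrt(l*(l+1)) * h_bar
= sqrt(5 * 6) * 1.055e-34
= sqrt(30) * 1.055e-34
= 5.4772 * 1.055e-34
= 5.7785e-34 J*s

5.7785e-34


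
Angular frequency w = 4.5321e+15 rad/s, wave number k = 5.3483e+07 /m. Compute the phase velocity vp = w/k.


vp = w / k
= 4.5321e+15 / 5.3483e+07
= 8.4739e+07 m/s

8.4739e+07


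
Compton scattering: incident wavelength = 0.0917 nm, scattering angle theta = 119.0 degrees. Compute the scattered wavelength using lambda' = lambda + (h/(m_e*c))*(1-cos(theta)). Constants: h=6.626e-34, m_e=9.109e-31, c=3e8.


Compton wavelength: h/(m_e*c) = 2.4247e-12 m
d_lambda = 2.4247e-12 * (1 - cos(119.0 deg))
= 2.4247e-12 * 1.48481
= 3.6002e-12 m = 0.0036 nm
lambda' = 0.0917 + 0.0036
= 0.0953 nm

0.0953


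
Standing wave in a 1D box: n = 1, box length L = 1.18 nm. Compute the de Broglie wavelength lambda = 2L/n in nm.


lambda = 2L / n
= 2 * 1.18 / 1
= 2.36 / 1
= 2.36 nm

2.36


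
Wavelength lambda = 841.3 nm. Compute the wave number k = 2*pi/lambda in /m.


k = 2 * pi / lambda
= 6.2832 / (841.3e-9)
= 6.2832 / 8.4130e-07
= 7.4684e+06 /m

7.4684e+06


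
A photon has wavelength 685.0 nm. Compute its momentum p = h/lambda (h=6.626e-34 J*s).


p = h / lambda
= 6.626e-34 / (685.0e-9)
= 6.626e-34 / 6.8500e-07
= 9.6730e-28 kg*m/s

9.6730e-28


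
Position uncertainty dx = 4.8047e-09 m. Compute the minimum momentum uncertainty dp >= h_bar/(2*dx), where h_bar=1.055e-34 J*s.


dp = h_bar / (2 * dx)
= 1.055e-34 / (2 * 4.8047e-09)
= 1.055e-34 / 9.6094e-09
= 1.0979e-26 kg*m/s

1.0979e-26


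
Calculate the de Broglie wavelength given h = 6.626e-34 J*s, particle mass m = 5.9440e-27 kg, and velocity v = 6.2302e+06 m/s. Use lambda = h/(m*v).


lambda = h / (m * v)
= 6.626e-34 / (5.9440e-27 * 6.2302e+06)
= 6.626e-34 / 3.7032e-20
= 1.7892e-14 m

1.7892e-14


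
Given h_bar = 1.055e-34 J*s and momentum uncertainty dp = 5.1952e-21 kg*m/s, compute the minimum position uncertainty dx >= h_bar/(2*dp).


dx = h_bar / (2 * dp)
= 1.055e-34 / (2 * 5.1952e-21)
= 1.055e-34 / 1.0390e-20
= 1.0154e-14 m

1.0154e-14


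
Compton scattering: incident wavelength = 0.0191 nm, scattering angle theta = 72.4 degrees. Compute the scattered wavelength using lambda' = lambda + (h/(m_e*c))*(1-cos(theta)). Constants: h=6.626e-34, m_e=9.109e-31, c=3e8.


Compton wavelength: h/(m_e*c) = 2.4247e-12 m
d_lambda = 2.4247e-12 * (1 - cos(72.4 deg))
= 2.4247e-12 * 0.69763
= 1.6915e-12 m = 0.001692 nm
lambda' = 0.0191 + 0.001692
= 0.020792 nm

0.020792


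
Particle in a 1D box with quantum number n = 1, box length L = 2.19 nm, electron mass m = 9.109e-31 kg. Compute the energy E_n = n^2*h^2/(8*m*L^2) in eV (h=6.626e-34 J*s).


E = n^2 * h^2 / (8 * m * L^2)
= 1^2 * (6.626e-34)^2 / (8 * 9.109e-31 * (2.19e-9)^2)
= 1 * 4.3904e-67 / (8 * 9.109e-31 * 4.7961e-18)
= 1.2562e-20 J
= 0.0784 eV

0.0784


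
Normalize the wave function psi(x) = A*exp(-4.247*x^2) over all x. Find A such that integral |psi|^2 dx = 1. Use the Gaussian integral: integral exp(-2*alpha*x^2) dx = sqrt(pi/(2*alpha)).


integral |psi|^2 dx = A^2 * sqrt(pi/(2*alpha)) = 1
A^2 = sqrt(2*alpha/pi)
= sqrt(2 * 4.247 / pi)
= 1.644301
A = sqrt(1.644301)
= 1.2823

1.2823


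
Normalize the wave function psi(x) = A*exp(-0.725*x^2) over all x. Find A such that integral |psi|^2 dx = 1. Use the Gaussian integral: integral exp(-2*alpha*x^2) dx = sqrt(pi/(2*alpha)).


integral |psi|^2 dx = A^2 * sqrt(pi/(2*alpha)) = 1
A^2 = sqrt(2*alpha/pi)
= sqrt(2 * 0.725 / pi)
= 0.679374
A = sqrt(0.679374)
= 0.8242

0.8242


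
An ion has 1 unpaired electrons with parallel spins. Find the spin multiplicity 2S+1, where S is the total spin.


Total spin S = N * (1/2) = 1 * 0.5 = 0.5
Spin multiplicity = 2S + 1
= 2 * 0.5 + 1
= 2

2


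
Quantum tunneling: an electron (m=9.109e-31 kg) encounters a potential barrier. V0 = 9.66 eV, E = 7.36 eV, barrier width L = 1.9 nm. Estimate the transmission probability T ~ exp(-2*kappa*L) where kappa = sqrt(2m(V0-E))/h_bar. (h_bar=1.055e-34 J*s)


V0 - E = 2.3 eV = 3.6846e-19 J
kappa = sqrt(2 * m * (V0-E)) / h_bar
= sqrt(2 * 9.109e-31 * 3.6846e-19) / 1.055e-34
= 7.7659e+09 /m
2*kappa*L = 2 * 7.7659e+09 * 1.9e-9
= 29.5105
T = exp(-29.5105) = 1.526687e-13

1.526687e-13


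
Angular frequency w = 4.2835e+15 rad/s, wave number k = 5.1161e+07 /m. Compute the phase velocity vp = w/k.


vp = w / k
= 4.2835e+15 / 5.1161e+07
= 8.3726e+07 m/s

8.3726e+07


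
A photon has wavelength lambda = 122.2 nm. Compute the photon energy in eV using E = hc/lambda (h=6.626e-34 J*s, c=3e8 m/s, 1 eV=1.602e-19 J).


E = hc / lambda
= (6.626e-34)(3e8) / (122.2e-9)
= 1.9878e-25 / 1.2220e-07
= 1.6267e-18 J
Converting to eV: 1.6267e-18 / 1.602e-19
= 10.154 eV

10.154


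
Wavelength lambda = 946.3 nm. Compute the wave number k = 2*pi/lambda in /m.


k = 2 * pi / lambda
= 6.2832 / (946.3e-9)
= 6.2832 / 9.4630e-07
= 6.6397e+06 /m

6.6397e+06


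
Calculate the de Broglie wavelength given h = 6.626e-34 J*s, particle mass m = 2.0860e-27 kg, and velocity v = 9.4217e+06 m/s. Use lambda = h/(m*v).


lambda = h / (m * v)
= 6.626e-34 / (2.0860e-27 * 9.4217e+06)
= 6.626e-34 / 1.9654e-20
= 3.3714e-14 m

3.3714e-14


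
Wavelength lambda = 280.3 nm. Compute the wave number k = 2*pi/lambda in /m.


k = 2 * pi / lambda
= 6.2832 / (280.3e-9)
= 6.2832 / 2.8030e-07
= 2.2416e+07 /m

2.2416e+07


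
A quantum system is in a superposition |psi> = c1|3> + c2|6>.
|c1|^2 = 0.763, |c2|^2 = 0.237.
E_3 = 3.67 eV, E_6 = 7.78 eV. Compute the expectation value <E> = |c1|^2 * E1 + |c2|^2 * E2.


<E> = |c1|^2 * E1 + |c2|^2 * E2
= 0.763 * 3.67 + 0.237 * 7.78
= 2.8002 + 1.8439
= 4.6441 eV

4.6441


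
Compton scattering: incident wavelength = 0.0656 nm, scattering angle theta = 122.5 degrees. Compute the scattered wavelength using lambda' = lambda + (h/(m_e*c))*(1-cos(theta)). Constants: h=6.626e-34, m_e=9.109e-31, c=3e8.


Compton wavelength: h/(m_e*c) = 2.4247e-12 m
d_lambda = 2.4247e-12 * (1 - cos(122.5 deg))
= 2.4247e-12 * 1.5373
= 3.7275e-12 m = 0.003728 nm
lambda' = 0.0656 + 0.003728
= 0.069328 nm

0.069328


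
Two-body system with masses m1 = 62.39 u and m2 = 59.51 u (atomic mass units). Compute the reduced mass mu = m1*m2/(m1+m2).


mu = m1 * m2 / (m1 + m2)
= 62.39 * 59.51 / (62.39 + 59.51)
= 3712.8289 / 121.9
= 30.458 u

30.458


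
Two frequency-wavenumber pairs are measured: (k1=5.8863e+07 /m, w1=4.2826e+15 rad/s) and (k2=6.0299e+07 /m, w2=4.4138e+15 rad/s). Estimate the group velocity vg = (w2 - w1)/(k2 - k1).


vg = (w2 - w1) / (k2 - k1)
= (4.4138e+15 - 4.2826e+15) / (6.0299e+07 - 5.8863e+07)
= 1.3120e+14 / 1.4360e+06
= 9.1365e+07 m/s

9.1365e+07


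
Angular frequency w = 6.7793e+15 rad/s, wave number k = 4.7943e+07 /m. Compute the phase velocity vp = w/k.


vp = w / k
= 6.7793e+15 / 4.7943e+07
= 1.4140e+08 m/s

1.4140e+08


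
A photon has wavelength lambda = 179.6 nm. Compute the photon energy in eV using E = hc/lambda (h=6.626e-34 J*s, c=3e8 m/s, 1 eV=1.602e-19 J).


E = hc / lambda
= (6.626e-34)(3e8) / (179.6e-9)
= 1.9878e-25 / 1.7960e-07
= 1.1068e-18 J
Converting to eV: 1.1068e-18 / 1.602e-19
= 6.9088 eV

6.9088


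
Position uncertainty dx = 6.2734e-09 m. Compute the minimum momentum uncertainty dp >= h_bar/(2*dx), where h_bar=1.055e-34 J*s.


dp = h_bar / (2 * dx)
= 1.055e-34 / (2 * 6.2734e-09)
= 1.055e-34 / 1.2547e-08
= 8.4085e-27 kg*m/s

8.4085e-27


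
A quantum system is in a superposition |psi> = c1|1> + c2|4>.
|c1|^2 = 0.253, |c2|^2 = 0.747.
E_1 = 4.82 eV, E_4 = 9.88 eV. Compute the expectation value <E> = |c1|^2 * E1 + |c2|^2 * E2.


<E> = |c1|^2 * E1 + |c2|^2 * E2
= 0.253 * 4.82 + 0.747 * 9.88
= 1.2195 + 7.3804
= 8.5998 eV

8.5998


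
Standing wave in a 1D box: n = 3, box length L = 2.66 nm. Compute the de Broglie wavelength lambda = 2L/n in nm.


lambda = 2L / n
= 2 * 2.66 / 3
= 5.32 / 3
= 1.7733 nm

1.7733


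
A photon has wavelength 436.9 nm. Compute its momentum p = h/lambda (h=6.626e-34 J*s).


p = h / lambda
= 6.626e-34 / (436.9e-9)
= 6.626e-34 / 4.3690e-07
= 1.5166e-27 kg*m/s

1.5166e-27


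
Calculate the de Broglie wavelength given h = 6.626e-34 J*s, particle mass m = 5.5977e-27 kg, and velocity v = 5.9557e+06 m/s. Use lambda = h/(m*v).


lambda = h / (m * v)
= 6.626e-34 / (5.5977e-27 * 5.9557e+06)
= 6.626e-34 / 3.3338e-20
= 1.9875e-14 m

1.9875e-14


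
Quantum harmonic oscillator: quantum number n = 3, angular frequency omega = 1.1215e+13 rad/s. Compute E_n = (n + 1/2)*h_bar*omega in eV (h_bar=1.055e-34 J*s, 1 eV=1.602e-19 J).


E = (n + 1/2) * h_bar * omega
= (3 + 0.5) * 1.055e-34 * 1.1215e+13
= 3.5 * 1.1832e-21
= 4.1411e-21 J
= 0.0258 eV

0.0258


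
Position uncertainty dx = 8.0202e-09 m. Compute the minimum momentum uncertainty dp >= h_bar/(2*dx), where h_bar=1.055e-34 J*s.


dp = h_bar / (2 * dx)
= 1.055e-34 / (2 * 8.0202e-09)
= 1.055e-34 / 1.6040e-08
= 6.5771e-27 kg*m/s

6.5771e-27


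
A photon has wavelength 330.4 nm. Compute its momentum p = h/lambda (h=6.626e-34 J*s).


p = h / lambda
= 6.626e-34 / (330.4e-9)
= 6.626e-34 / 3.3040e-07
= 2.0054e-27 kg*m/s

2.0054e-27


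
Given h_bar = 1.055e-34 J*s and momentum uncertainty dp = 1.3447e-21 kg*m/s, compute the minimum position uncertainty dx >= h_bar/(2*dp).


dx = h_bar / (2 * dp)
= 1.055e-34 / (2 * 1.3447e-21)
= 1.055e-34 / 2.6894e-21
= 3.9228e-14 m

3.9228e-14


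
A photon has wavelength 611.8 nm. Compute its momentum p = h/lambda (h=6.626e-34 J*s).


p = h / lambda
= 6.626e-34 / (611.8e-9)
= 6.626e-34 / 6.1180e-07
= 1.0830e-27 kg*m/s

1.0830e-27


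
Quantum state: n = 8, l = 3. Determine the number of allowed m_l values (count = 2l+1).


m_l ranges from -l to +l in integer steps
So m_l goes from -3 to +3
Count = 2l + 1 = 2*3 + 1
= 7

7


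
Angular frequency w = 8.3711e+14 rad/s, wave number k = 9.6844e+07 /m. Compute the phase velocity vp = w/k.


vp = w / k
= 8.3711e+14 / 9.6844e+07
= 8.6439e+06 m/s

8.6439e+06


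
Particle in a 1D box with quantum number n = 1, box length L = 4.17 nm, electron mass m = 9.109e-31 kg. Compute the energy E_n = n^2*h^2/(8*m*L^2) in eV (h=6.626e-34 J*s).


E = n^2 * h^2 / (8 * m * L^2)
= 1^2 * (6.626e-34)^2 / (8 * 9.109e-31 * (4.17e-9)^2)
= 1 * 4.3904e-67 / (8 * 9.109e-31 * 1.7389e-17)
= 3.4647e-21 J
= 0.0216 eV

0.0216


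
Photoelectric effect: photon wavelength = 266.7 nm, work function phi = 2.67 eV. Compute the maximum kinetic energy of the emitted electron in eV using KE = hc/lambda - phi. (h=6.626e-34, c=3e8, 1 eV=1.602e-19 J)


E_photon = hc / lambda
= (6.626e-34)(3e8) / (266.7e-9)
= 7.4533e-19 J
= 4.6525 eV
KE = E_photon - phi
= 4.6525 - 2.67
= 1.9825 eV

1.9825


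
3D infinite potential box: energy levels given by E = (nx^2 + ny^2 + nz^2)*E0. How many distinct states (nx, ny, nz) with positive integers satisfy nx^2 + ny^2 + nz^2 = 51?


Enumerate all (nx, ny, nz) with nx^2 + ny^2 + nz^2 = 51:
(1,1,7)
(1,5,5)
(1,7,1)
(5,1,5)
(5,5,1)
(7,1,1)
Total degeneracy = 6

6


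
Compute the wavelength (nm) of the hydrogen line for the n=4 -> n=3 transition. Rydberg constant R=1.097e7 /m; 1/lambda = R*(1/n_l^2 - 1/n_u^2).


1/lambda = R * (1/n_l^2 - 1/n_u^2)
= 1.097e7 * (1/3^2 - 1/4^2)
= 1.097e7 * (0.111111 - 0.0625)
= 1.097e7 * 0.048611
= 5.3326e+05 /m
lambda = 1 / 5.3326e+05 = 1875.2442 nm

1875.2442


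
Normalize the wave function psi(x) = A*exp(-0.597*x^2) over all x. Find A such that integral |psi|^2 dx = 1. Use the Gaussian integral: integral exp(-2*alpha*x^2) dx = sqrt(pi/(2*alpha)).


integral |psi|^2 dx = A^2 * sqrt(pi/(2*alpha)) = 1
A^2 = sqrt(2*alpha/pi)
= sqrt(2 * 0.597 / pi)
= 0.616492
A = sqrt(0.616492)
= 0.7852

0.7852


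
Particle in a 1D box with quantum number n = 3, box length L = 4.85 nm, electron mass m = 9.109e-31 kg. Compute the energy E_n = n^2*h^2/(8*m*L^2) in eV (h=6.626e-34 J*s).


E = n^2 * h^2 / (8 * m * L^2)
= 3^2 * (6.626e-34)^2 / (8 * 9.109e-31 * (4.85e-9)^2)
= 9 * 4.3904e-67 / (8 * 9.109e-31 * 2.3522e-17)
= 2.3052e-20 J
= 0.1439 eV

0.1439


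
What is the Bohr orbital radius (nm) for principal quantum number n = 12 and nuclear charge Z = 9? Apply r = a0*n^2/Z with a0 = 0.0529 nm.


r = a0 * n^2 / Z
= 0.0529 * 12^2 / 9
= 0.0529 * 144 / 9
= 0.8464 nm

0.8464


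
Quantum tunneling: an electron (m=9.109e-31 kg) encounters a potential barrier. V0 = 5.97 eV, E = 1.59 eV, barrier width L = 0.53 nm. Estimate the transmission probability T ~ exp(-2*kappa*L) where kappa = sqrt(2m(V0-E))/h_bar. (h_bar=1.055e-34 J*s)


V0 - E = 4.38 eV = 7.0168e-19 J
kappa = sqrt(2 * m * (V0-E)) / h_bar
= sqrt(2 * 9.109e-31 * 7.0168e-19) / 1.055e-34
= 1.0717e+10 /m
2*kappa*L = 2 * 1.0717e+10 * 0.53e-9
= 11.3598
T = exp(-11.3598) = 1.165429e-05

1.165429e-05


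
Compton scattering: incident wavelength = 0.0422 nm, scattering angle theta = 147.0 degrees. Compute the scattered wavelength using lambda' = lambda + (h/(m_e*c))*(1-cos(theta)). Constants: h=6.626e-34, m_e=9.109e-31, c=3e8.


Compton wavelength: h/(m_e*c) = 2.4247e-12 m
d_lambda = 2.4247e-12 * (1 - cos(147.0 deg))
= 2.4247e-12 * 1.838671
= 4.4582e-12 m = 0.004458 nm
lambda' = 0.0422 + 0.004458
= 0.046658 nm

0.046658


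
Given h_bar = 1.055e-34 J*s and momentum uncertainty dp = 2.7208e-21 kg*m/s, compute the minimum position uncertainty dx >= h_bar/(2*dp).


dx = h_bar / (2 * dp)
= 1.055e-34 / (2 * 2.7208e-21)
= 1.055e-34 / 5.4416e-21
= 1.9388e-14 m

1.9388e-14


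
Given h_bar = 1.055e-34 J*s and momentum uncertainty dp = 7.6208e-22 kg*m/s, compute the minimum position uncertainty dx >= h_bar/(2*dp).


dx = h_bar / (2 * dp)
= 1.055e-34 / (2 * 7.6208e-22)
= 1.055e-34 / 1.5242e-21
= 6.9218e-14 m

6.9218e-14


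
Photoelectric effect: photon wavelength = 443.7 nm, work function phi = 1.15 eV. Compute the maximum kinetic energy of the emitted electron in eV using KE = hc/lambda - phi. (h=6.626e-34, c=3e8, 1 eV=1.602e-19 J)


E_photon = hc / lambda
= (6.626e-34)(3e8) / (443.7e-9)
= 4.4801e-19 J
= 2.7965 eV
KE = E_photon - phi
= 2.7965 - 1.15
= 1.6465 eV

1.6465


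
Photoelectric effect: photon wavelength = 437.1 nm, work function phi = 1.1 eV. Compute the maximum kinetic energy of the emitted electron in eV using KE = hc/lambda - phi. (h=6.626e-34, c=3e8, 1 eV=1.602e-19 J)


E_photon = hc / lambda
= (6.626e-34)(3e8) / (437.1e-9)
= 4.5477e-19 J
= 2.8388 eV
KE = E_photon - phi
= 2.8388 - 1.1
= 1.7388 eV

1.7388


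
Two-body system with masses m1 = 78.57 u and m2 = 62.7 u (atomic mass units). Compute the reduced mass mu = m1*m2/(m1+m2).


mu = m1 * m2 / (m1 + m2)
= 78.57 * 62.7 / (78.57 + 62.7)
= 4926.339 / 141.27
= 34.8718 u

34.8718


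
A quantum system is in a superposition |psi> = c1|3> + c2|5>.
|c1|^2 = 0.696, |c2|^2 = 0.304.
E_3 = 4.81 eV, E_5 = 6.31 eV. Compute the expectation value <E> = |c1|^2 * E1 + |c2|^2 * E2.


<E> = |c1|^2 * E1 + |c2|^2 * E2
= 0.696 * 4.81 + 0.304 * 6.31
= 3.3478 + 1.9182
= 5.266 eV

5.266
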